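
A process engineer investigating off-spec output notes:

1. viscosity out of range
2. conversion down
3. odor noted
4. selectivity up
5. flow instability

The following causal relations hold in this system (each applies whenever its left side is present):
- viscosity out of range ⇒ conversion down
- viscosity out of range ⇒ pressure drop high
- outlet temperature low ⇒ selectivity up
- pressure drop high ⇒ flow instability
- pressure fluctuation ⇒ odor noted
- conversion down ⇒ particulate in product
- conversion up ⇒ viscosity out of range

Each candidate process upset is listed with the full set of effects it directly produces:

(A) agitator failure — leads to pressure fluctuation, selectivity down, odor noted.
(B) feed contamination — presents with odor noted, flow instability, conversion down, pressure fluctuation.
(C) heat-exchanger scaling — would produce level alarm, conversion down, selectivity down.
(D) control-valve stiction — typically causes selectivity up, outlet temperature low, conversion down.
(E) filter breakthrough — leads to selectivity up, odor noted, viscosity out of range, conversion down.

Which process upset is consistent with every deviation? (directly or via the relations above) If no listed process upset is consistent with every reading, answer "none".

E

For each candidate, compare predicted effects to what was observed:
(A) agitator failure — viscosity out of range -; conversion down -; odor noted +; selectivity up -; flow instability -
(B) feed contamination — viscosity out of range -; conversion down +; odor noted +; selectivity up -; flow instability +
(C) heat-exchanger scaling — viscosity out of range -; conversion down +; odor noted -; selectivity up -; flow instability -
(D) control-valve stiction — viscosity out of range -; conversion down +; odor noted -; selectivity up +; flow instability -
(E) filter breakthrough — accounts for every observation (flow instability through viscosity out of range → pressure drop high → flow instability)
Only (E) is consistent with every observation.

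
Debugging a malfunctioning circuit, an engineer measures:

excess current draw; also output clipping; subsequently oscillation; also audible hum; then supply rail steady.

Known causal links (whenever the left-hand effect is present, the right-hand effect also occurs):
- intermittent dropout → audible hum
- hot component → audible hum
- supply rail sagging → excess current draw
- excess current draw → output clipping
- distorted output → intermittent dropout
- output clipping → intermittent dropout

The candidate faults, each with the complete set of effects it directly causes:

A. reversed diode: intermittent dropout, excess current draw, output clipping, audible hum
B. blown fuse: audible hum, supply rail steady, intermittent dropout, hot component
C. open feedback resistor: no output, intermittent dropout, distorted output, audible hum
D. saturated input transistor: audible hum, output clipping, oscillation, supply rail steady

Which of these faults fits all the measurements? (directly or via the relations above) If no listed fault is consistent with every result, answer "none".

none

Testing each hypothesis:
(A) reversed diode — excess current draw match; output clipping match; oscillation miss; audible hum match; supply rail steady miss
(B) blown fuse — excess current draw miss; output clipping miss; oscillation miss; audible hum match; supply rail steady match
(C) open feedback resistor — excess current draw miss; output clipping miss; oscillation miss; audible hum match; supply rail steady miss
(D) saturated input transistor — excess current draw miss; output clipping match; oscillation match; audible hum match; supply rail steady match
Every candidate fails on at least one observation.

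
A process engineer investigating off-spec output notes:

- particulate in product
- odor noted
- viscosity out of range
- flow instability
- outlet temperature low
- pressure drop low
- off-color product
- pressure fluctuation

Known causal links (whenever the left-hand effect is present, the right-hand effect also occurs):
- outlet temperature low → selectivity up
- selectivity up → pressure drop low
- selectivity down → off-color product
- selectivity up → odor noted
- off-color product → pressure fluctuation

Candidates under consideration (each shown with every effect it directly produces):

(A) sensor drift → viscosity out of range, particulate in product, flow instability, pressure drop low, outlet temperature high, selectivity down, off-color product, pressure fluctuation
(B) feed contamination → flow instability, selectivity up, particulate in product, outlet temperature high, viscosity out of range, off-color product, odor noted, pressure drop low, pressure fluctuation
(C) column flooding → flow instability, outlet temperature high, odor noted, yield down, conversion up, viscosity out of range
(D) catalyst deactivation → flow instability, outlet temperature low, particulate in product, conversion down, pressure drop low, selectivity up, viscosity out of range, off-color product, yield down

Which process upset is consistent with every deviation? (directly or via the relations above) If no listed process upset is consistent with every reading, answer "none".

D

Per-candidate check:
(A) sensor drift — particulate in product ✓; odor noted ✗; viscosity out of range ✓; flow instability ✓; outlet temperature low ✗; pressure drop low ✓; off-color product ✓; pressure fluctuation ✓
(B) feed contamination — fails on outlet temperature low (predicts outlet temperature high, not outlet temperature low)
(C) column flooding — particulate in product ✗; odor noted ✓; viscosity out of range ✓; flow instability ✓; outlet temperature low ✗; pressure drop low ✗; off-color product ✗; pressure fluctuation ✗
(D) catalyst deactivation — accounts for every observation (odor noted by selectivity up → odor noted)
(D) alone accounts for all the evidence.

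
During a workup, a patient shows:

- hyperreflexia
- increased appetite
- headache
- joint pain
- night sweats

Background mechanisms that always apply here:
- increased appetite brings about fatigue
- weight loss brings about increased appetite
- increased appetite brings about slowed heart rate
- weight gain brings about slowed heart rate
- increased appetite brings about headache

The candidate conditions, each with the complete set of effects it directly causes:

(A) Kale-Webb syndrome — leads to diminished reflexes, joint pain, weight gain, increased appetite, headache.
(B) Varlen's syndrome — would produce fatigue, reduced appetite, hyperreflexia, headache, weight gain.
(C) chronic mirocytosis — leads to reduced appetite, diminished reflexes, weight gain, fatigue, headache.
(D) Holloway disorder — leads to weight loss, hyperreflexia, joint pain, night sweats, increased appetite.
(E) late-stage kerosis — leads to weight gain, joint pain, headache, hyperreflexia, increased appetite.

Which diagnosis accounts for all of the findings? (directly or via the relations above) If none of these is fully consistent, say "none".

Per-candidate check:
(A) Kale-Webb syndrome — hyperreflexia -; increased appetite +; headache +; joint pain +; night sweats -
(B) Varlen's syndrome — hyperreflexia +; increased appetite -; headache +; joint pain -; night sweats -
(C) chronic mirocytosis — fails on hyperreflexia, increased appetite, joint pain, night sweats (predicts diminished reflexes, not hyperreflexia; predicts reduced appetite, not increased appetite)
(D) Holloway disorder — hyperreflexia +; increased appetite +; headache + (via increased appetite → headache); joint pain +; night sweats +
(E) late-stage kerosis — hyperreflexia +; increased appetite +; headache +; joint pain +; night sweats -
(D) alone accounts for all the evidence.

D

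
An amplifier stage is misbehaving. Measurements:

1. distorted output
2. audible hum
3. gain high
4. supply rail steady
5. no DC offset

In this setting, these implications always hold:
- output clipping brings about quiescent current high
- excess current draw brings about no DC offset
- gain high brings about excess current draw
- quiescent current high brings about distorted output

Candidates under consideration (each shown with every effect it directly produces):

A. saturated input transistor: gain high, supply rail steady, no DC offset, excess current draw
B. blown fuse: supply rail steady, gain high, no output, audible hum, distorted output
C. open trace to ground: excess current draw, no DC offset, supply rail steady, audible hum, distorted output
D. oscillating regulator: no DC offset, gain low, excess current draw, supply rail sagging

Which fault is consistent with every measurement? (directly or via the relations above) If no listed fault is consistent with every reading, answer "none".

B

Testing each hypothesis:
(A) saturated input transistor — does not account for distorted output, audible hum
(B) blown fuse — accounts for every observation (no DC offset by gain high → excess current draw → no DC offset)
(C) open trace to ground — does not account for gain high
(D) oscillating regulator — distorted output -; audible hum -; gain high -; supply rail steady -; no DC offset +
(B) is the only candidate with no mismatches.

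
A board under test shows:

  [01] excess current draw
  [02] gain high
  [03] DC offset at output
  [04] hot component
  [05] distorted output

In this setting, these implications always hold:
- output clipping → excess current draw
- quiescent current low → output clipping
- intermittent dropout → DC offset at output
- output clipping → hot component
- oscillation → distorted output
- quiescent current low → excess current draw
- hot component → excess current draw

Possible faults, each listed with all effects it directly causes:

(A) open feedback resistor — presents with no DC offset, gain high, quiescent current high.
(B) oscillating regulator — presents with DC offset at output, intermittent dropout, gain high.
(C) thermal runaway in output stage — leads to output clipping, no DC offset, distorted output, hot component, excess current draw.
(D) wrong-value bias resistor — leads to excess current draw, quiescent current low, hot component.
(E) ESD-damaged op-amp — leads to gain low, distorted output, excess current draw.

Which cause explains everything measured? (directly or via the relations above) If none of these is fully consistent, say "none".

Checking each candidate against the observations:
(A) open feedback resistor — excess current draw miss; gain high match; DC offset at output miss; hot component miss; distorted output miss
(B) oscillating regulator — does not account for excess current draw, hot component, distorted output
(C) thermal runaway in output stage — fails on gain high, DC offset at output (predicts no DC offset, not DC offset at output)
(D) wrong-value bias resistor — does not account for gain high, DC offset at output, distorted output
(E) ESD-damaged op-amp — fails on gain high, DC offset at output, hot component (predicts gain low, not gain high)
Every candidate fails on at least one observation.

none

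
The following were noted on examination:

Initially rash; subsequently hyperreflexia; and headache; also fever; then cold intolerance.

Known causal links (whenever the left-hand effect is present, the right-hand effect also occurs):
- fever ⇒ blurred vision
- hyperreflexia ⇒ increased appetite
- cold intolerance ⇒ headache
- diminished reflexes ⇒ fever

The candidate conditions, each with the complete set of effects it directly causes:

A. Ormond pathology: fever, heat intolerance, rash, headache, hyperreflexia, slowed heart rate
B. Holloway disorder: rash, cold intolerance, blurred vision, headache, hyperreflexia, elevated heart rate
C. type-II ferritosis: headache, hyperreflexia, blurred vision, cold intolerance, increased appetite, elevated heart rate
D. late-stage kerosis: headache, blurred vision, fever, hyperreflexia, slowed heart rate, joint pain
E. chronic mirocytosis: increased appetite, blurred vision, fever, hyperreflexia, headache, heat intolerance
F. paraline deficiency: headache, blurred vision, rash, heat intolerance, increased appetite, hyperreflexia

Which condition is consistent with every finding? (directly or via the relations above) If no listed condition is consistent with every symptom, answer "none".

none

Per-candidate check:
(A) Ormond pathology — rash ✓; hyperreflexia ✓; headache ✓; fever ✓; cold intolerance ✗
(B) Holloway disorder — rash ✓; hyperreflexia ✓; headache ✓; fever ✗; cold intolerance ✓
(C) type-II ferritosis — does not account for rash, fever
(D) late-stage kerosis — rash ✗; hyperreflexia ✓; headache ✓; fever ✓; cold intolerance ✗
(E) chronic mirocytosis — fails on rash, cold intolerance (predicts heat intolerance, not cold intolerance)
(F) paraline deficiency — fails on fever, cold intolerance (predicts heat intolerance, not cold intolerance)
Every candidate fails on at least one observation.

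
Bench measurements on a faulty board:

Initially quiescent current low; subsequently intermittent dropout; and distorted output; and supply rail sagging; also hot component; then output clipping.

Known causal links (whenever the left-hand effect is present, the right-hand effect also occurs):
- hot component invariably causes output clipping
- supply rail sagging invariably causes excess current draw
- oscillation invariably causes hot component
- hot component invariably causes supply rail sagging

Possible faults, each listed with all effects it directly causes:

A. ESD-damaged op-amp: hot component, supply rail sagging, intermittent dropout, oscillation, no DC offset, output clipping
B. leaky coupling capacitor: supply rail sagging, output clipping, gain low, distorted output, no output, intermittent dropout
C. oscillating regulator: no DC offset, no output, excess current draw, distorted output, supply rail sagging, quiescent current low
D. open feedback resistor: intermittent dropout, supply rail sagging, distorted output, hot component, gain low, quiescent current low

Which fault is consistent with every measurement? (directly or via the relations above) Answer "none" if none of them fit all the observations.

D

Testing each hypothesis:
(A) ESD-damaged op-amp — does not account for quiescent current low, distorted output
(B) leaky coupling capacitor — does not account for quiescent current low, hot component
(C) oscillating regulator — does not account for intermittent dropout, hot component, output clipping
(D) open feedback resistor — quiescent current low yes; intermittent dropout yes; distorted output yes; supply rail sagging yes; hot component yes; output clipping yes (by hot component → output clipping)
Only (D) is consistent with every observation.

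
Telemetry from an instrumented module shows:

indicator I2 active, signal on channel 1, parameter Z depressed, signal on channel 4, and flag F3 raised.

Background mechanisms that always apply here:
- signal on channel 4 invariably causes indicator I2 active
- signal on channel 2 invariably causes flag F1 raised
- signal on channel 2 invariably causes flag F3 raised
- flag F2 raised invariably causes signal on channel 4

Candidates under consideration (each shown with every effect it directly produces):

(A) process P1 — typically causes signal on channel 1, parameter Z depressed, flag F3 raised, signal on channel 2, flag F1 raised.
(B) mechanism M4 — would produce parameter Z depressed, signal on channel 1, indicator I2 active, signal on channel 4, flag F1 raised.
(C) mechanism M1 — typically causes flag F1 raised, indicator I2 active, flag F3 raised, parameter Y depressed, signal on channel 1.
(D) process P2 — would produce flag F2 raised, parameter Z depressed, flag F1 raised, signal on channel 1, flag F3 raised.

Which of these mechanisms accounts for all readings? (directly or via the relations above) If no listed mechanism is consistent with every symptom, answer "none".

D

Checking each candidate against the observations:
(A) process P1 — indicator I2 active ✗; signal on channel 1 ✓; parameter Z depressed ✓; signal on channel 4 ✗; flag F3 raised ✓
(B) mechanism M4 — indicator I2 active ✓; signal on channel 1 ✓; parameter Z depressed ✓; signal on channel 4 ✓; flag F3 raised ✗
(C) mechanism M1 — does not account for parameter Z depressed, signal on channel 4
(D) process P2 — accounts for every observation (indicator I2 active by flag F2 raised → signal on channel 4 → indicator I2 active)
(D) is the only candidate with no mismatches.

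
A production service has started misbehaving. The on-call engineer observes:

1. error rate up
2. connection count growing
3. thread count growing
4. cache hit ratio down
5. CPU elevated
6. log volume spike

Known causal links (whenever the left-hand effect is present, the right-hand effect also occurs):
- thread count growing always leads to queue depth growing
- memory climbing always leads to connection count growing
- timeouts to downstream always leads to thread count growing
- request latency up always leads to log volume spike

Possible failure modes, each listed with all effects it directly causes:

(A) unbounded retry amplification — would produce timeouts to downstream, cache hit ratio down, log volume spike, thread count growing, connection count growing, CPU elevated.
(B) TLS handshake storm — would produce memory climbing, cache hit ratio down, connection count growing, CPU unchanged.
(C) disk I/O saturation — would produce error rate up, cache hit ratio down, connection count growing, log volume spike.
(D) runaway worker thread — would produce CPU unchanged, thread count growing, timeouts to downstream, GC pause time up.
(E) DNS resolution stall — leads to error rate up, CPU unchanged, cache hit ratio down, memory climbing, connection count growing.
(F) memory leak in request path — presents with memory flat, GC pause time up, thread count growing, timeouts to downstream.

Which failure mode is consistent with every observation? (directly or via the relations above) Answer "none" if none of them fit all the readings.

Testing each hypothesis:
(A) unbounded retry amplification — does not account for error rate up
(B) TLS handshake storm — error rate up -; connection count growing +; thread count growing -; cache hit ratio down +; CPU elevated -; log volume spike -
(C) disk I/O saturation — does not account for thread count growing, CPU elevated
(D) runaway worker thread — fails on error rate up, connection count growing, cache hit ratio down, CPU elevated, log volume spike (predicts CPU unchanged, not CPU elevated)
(E) DNS resolution stall — fails on thread count growing, CPU elevated, log volume spike (predicts CPU unchanged, not CPU elevated)
(F) memory leak in request path — does not account for error rate up, connection count growing, cache hit ratio down, CPU elevated, log volume spike
No candidate is consistent with all observations.

none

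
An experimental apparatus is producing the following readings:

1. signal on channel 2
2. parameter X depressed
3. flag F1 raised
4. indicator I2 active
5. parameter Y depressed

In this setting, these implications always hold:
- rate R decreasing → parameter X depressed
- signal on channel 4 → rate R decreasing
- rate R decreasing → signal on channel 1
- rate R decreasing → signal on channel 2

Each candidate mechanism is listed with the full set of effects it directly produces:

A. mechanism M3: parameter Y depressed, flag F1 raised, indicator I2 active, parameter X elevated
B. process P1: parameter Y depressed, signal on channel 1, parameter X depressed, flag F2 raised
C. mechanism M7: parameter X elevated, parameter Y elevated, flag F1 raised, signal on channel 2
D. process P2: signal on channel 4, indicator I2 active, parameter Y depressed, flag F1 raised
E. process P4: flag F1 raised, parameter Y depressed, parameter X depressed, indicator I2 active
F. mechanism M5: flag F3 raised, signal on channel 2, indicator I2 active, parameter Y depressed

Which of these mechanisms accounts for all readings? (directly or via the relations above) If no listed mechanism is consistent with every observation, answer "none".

Testing each hypothesis:
(A) mechanism M3 — signal on channel 2 -; parameter X depressed -; flag F1 raised +; indicator I2 active +; parameter Y depressed +
(B) process P1 — signal on channel 2 -; parameter X depressed +; flag F1 raised -; indicator I2 active -; parameter Y depressed +
(C) mechanism M7 — fails on parameter X depressed, indicator I2 active, parameter Y depressed (predicts parameter X elevated, not parameter X depressed; predicts parameter Y elevated, not parameter Y depressed)
(D) process P2 — signal on channel 2 + (through signal on channel 4 → rate R decreasing → signal on channel 2); parameter X depressed + (through signal on channel 4 → rate R decreasing → parameter X depressed); flag F1 raised +; indicator I2 active +; parameter Y depressed +
(E) process P4 — does not account for signal on channel 2
(F) mechanism M5 — does not account for parameter X depressed, flag F1 raised
Only (D) is consistent with every observation.

D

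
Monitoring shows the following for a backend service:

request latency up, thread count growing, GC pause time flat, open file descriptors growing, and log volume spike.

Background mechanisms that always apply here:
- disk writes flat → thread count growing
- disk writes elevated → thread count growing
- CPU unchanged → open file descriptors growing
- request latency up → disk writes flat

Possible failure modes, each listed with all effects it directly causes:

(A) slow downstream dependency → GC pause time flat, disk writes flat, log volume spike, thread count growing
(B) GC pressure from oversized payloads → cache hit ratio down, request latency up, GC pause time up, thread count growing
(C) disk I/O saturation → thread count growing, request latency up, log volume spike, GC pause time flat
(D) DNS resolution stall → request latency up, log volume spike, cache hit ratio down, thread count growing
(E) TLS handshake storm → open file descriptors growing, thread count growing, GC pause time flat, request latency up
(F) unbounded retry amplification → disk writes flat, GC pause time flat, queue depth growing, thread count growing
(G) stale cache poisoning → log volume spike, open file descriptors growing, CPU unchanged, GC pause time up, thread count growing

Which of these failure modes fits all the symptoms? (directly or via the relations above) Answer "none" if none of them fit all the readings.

Per-candidate check:
(A) slow downstream dependency — request latency up NO; thread count growing yes; GC pause time flat yes; open file descriptors growing NO; log volume spike yes
(B) GC pressure from oversized payloads — fails on GC pause time flat, open file descriptors growing, log volume spike (predicts GC pause time up, not GC pause time flat)
(C) disk I/O saturation — does not account for open file descriptors growing
(D) DNS resolution stall — request latency up yes; thread count growing yes; GC pause time flat NO; open file descriptors growing NO; log volume spike yes
(E) TLS handshake storm — does not account for log volume spike
(F) unbounded retry amplification — request latency up NO; thread count growing yes; GC pause time flat yes; open file descriptors growing NO; log volume spike NO
(G) stale cache poisoning — request latency up NO; thread count growing yes; GC pause time flat NO; open file descriptors growing yes; log volume spike yes
Every candidate fails on at least one observation.

none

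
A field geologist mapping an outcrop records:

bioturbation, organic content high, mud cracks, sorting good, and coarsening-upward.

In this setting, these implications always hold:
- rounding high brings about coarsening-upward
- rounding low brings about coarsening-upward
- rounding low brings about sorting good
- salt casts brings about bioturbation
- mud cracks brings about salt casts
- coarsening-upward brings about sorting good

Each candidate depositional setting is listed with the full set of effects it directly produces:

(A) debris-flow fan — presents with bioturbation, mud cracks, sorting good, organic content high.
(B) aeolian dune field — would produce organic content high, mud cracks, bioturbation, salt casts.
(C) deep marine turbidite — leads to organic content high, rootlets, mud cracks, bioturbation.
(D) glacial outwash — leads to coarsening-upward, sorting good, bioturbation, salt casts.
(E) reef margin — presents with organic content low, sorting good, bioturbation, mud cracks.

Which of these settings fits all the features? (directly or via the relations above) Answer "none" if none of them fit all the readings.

none

Testing each hypothesis:
(A) debris-flow fan — does not account for coarsening-upward
(B) aeolian dune field — does not account for sorting good, coarsening-upward
(C) deep marine turbidite — bioturbation +; organic content high +; mud cracks +; sorting good -; coarsening-upward -
(D) glacial outwash — does not account for organic content high, mud cracks
(E) reef margin — bioturbation +; organic content high -; mud cracks +; sorting good +; coarsening-upward -
Every candidate fails on at least one observation.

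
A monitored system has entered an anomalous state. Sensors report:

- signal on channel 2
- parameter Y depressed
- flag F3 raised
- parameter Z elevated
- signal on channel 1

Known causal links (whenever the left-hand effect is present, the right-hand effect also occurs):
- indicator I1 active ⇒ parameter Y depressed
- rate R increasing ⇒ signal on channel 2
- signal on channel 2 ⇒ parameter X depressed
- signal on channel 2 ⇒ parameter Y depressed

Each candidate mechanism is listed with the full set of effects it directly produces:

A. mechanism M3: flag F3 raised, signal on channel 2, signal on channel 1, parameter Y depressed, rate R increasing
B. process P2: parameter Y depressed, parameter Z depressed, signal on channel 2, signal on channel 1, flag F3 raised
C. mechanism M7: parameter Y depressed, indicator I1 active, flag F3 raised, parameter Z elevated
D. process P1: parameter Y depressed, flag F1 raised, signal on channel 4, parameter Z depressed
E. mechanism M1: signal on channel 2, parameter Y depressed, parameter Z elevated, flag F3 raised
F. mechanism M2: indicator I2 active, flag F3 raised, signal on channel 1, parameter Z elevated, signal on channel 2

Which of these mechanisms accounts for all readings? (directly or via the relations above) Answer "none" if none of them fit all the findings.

F

Testing each hypothesis:
(A) mechanism M3 — signal on channel 2 match; parameter Y depressed match; flag F3 raised match; parameter Z elevated miss; signal on channel 1 match
(B) process P2 — fails on parameter Z elevated (predicts parameter Z depressed, not parameter Z elevated)
(C) mechanism M7 — does not account for signal on channel 2, signal on channel 1
(D) process P1 — signal on channel 2 miss; parameter Y depressed match; flag F3 raised miss; parameter Z elevated miss; signal on channel 1 miss
(E) mechanism M1 — signal on channel 2 match; parameter Y depressed match; flag F3 raised match; parameter Z elevated match; signal on channel 1 miss
(F) mechanism M2 — signal on channel 2 match; parameter Y depressed match (by signal on channel 2 → parameter Y depressed); flag F3 raised match; parameter Z elevated match; signal on channel 1 match
(F) is the only candidate with no mismatches.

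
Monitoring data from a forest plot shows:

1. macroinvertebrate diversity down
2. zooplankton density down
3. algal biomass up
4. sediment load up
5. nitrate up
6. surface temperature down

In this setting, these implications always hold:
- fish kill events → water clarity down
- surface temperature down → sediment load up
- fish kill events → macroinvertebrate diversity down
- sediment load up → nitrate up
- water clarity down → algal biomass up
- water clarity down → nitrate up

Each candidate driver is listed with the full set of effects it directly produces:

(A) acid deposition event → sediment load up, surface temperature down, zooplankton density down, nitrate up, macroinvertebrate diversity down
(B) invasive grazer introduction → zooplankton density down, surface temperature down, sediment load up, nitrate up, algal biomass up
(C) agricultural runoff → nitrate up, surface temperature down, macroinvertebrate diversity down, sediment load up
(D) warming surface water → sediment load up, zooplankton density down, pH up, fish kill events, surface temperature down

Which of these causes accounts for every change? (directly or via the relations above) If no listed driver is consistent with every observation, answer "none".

Per-candidate check:
(A) acid deposition event — macroinvertebrate diversity down +; zooplankton density down +; algal biomass up -; sediment load up +; nitrate up +; surface temperature down +
(B) invasive grazer introduction — macroinvertebrate diversity down -; zooplankton density down +; algal biomass up +; sediment load up +; nitrate up +; surface temperature down +
(C) agricultural runoff — does not account for zooplankton density down, algal biomass up
(D) warming surface water — macroinvertebrate diversity down + (through fish kill events → macroinvertebrate diversity down); zooplankton density down +; algal biomass up + (through fish kill events → water clarity down → algal biomass up); sediment load up +; nitrate up + (through sediment load up → nitrate up); surface temperature down +
(D) is the only candidate with no mismatches.

D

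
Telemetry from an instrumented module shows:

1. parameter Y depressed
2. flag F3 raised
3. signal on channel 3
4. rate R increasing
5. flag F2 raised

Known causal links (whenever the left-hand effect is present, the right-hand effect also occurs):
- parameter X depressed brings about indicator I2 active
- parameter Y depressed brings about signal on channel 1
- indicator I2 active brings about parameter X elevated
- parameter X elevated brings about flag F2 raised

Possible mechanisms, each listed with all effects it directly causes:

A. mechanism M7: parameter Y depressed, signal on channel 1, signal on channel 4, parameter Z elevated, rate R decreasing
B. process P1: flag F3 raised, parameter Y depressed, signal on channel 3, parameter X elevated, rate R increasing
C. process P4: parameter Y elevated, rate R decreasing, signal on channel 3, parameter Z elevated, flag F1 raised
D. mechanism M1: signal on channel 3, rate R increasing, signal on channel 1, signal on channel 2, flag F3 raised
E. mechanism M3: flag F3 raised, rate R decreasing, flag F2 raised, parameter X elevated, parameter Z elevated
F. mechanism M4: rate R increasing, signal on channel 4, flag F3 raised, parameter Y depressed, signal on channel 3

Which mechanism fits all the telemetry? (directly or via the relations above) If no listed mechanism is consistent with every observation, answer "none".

Checking each candidate against the observations:
(A) mechanism M7 — fails on flag F3 raised, signal on channel 3, rate R increasing, flag F2 raised (predicts rate R decreasing, not rate R increasing)
(B) process P1 — parameter Y depressed ✓; flag F3 raised ✓; signal on channel 3 ✓; rate R increasing ✓; flag F2 raised ✓ (by parameter X elevated → flag F2 raised)
(C) process P4 — parameter Y depressed ✗; flag F3 raised ✗; signal on channel 3 ✓; rate R increasing ✗; flag F2 raised ✗
(D) mechanism M1 — parameter Y depressed ✗; flag F3 raised ✓; signal on channel 3 ✓; rate R increasing ✓; flag F2 raised ✗
(E) mechanism M3 — parameter Y depressed ✗; flag F3 raised ✓; signal on channel 3 ✗; rate R increasing ✗; flag F2 raised ✓
(F) mechanism M4 — parameter Y depressed ✓; flag F3 raised ✓; signal on channel 3 ✓; rate R increasing ✓; flag F2 raised ✗
Only (B) is consistent with every observation.

B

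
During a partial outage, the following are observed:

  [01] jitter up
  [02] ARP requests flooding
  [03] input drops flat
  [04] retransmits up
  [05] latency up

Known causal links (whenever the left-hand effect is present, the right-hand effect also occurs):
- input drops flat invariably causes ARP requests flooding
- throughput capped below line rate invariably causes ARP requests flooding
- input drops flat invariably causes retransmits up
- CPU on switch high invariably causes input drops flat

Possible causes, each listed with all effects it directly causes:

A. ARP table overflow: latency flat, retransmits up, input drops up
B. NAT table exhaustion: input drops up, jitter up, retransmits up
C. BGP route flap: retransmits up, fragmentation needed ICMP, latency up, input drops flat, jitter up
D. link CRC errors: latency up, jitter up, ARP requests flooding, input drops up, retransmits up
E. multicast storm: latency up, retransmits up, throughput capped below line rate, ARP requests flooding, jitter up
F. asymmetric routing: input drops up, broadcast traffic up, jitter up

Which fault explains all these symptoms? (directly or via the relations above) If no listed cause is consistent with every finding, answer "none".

Per-candidate check:
(A) ARP table overflow — fails on jitter up, ARP requests flooding, input drops flat, latency up (predicts input drops up, not input drops flat; predicts latency flat, not latency up)
(B) NAT table exhaustion — jitter up yes; ARP requests flooding NO; input drops flat NO; retransmits up yes; latency up NO
(C) BGP route flap — jitter up yes; ARP requests flooding yes (through input drops flat → ARP requests flooding); input drops flat yes; retransmits up yes; latency up yes
(D) link CRC errors — fails on input drops flat (predicts input drops up, not input drops flat)
(E) multicast storm — jitter up yes; ARP requests flooding yes; input drops flat NO; retransmits up yes; latency up yes
(F) asymmetric routing — jitter up yes; ARP requests flooding NO; input drops flat NO; retransmits up NO; latency up NO
Only (C) is consistent with every observation.

C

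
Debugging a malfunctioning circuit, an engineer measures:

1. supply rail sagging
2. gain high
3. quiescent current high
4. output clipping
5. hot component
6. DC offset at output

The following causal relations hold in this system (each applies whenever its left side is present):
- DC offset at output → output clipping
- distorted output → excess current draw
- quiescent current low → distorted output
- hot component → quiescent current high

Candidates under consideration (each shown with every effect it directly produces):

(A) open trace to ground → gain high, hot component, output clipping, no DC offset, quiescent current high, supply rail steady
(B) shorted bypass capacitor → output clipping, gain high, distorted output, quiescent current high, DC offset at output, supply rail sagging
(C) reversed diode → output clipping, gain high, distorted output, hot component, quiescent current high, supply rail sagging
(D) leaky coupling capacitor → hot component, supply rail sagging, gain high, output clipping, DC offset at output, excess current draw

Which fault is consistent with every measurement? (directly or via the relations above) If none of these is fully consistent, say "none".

D

Checking each candidate against the observations:
(A) open trace to ground — fails on supply rail sagging, DC offset at output (predicts supply rail steady, not supply rail sagging; predicts no DC offset, not DC offset at output)
(B) shorted bypass capacitor — does not account for hot component
(C) reversed diode — does not account for DC offset at output
(D) leaky coupling capacitor — accounts for every observation (quiescent current high through hot component → quiescent current high)
(D) is the only candidate with no mismatches.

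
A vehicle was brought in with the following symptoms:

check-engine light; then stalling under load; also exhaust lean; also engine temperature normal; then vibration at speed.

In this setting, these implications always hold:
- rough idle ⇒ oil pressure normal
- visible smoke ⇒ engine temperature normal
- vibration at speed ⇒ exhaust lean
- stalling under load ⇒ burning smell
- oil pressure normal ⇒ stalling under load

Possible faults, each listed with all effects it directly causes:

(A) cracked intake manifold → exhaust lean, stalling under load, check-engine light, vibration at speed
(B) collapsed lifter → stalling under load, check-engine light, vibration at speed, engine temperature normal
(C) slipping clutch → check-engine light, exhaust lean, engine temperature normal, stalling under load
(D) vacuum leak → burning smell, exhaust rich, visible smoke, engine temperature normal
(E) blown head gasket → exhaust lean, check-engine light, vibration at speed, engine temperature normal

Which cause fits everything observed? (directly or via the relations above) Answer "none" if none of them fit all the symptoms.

B

Checking each candidate against the observations:
(A) cracked intake manifold — check-engine light +; stalling under load +; exhaust lean +; engine temperature normal -; vibration at speed +
(B) collapsed lifter — check-engine light +; stalling under load +; exhaust lean + (via vibration at speed → exhaust lean); engine temperature normal +; vibration at speed +
(C) slipping clutch — does not account for vibration at speed
(D) vacuum leak — fails on check-engine light, stalling under load, exhaust lean, vibration at speed (predicts exhaust rich, not exhaust lean)
(E) blown head gasket — check-engine light +; stalling under load -; exhaust lean +; engine temperature normal +; vibration at speed +
(B) alone accounts for all the evidence.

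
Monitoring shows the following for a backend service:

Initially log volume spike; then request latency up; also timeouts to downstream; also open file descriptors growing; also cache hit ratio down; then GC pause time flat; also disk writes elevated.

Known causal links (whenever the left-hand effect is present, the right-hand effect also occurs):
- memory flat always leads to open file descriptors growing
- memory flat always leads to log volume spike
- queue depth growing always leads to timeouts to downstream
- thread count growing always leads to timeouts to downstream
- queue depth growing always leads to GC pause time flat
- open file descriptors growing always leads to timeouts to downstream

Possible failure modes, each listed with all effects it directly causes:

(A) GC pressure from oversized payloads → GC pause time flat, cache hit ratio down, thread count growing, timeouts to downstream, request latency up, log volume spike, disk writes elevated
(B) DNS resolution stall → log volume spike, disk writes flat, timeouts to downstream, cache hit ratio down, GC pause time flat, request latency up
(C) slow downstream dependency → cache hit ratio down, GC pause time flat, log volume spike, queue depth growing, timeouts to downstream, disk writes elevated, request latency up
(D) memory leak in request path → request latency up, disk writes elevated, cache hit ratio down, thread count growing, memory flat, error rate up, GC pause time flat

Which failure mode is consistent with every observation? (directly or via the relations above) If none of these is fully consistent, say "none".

Checking each candidate against the observations:
(A) GC pressure from oversized payloads — log volume spike yes; request latency up yes; timeouts to downstream yes; open file descriptors growing NO; cache hit ratio down yes; GC pause time flat yes; disk writes elevated yes
(B) DNS resolution stall — log volume spike yes; request latency up yes; timeouts to downstream yes; open file descriptors growing NO; cache hit ratio down yes; GC pause time flat yes; disk writes elevated NO
(C) slow downstream dependency — log volume spike yes; request latency up yes; timeouts to downstream yes; open file descriptors growing NO; cache hit ratio down yes; GC pause time flat yes; disk writes elevated yes
(D) memory leak in request path — accounts for every observation (log volume spike by memory flat → log volume spike)
(D) alone accounts for all the evidence.

D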